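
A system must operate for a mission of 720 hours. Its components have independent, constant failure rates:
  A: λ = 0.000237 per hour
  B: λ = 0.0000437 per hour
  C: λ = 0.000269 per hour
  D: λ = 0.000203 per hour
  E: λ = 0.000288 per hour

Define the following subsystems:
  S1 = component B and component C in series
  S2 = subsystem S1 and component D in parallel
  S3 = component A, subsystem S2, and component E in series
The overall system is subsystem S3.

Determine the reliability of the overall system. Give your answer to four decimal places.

R(A) = exp(−0.000237 × 720) = 0.843125
R(B) = exp(−0.0000437 × 720) = 0.969026
R(C) = exp(−0.000269 × 720) = 0.823922
R(D) = exp(−0.000203 × 720) = 0.864019
R(E) = exp(−0.000288 × 720) = 0.812727
Series (B and C): 0.969026 × 0.823922 = 0.798402
Parallel ([0.798402] and D): 1 − (1 − 0.798402)(1 − 0.864019) = 0.972587
Series (A, [0.972587], and E): 0.843125 × 0.972587 × 0.812727 = 0.6664

0.6664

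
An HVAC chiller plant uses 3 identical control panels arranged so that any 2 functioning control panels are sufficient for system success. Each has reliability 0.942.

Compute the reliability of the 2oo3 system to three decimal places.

0.990

R = Σ_{i=2}^{3} C(3,i) p^i (1−p)^{3−i} with p = 0.942
C(3,2)·0.942^2·0.058^1 = 0.15440
C(3,3)·0.942^3·0.058^0 = 0.83590
Sum = 0.990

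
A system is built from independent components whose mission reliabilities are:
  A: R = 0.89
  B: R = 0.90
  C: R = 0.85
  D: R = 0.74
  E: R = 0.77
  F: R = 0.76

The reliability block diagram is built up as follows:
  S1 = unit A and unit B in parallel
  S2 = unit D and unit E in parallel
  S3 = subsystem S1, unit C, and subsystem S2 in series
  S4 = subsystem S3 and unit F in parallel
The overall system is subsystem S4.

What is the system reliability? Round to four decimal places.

0.9497

Parallel (A and B): 1 − (1 − 0.890000)(1 − 0.900000) = 0.989000
Parallel (D and E): 1 − (1 − 0.740000)(1 − 0.770000) = 0.940200
Series ([0.989000], C, and [0.940200]): 0.989000 × 0.850000 × 0.940200 = 0.790379
Parallel ([0.790379] and F): 1 − (1 − 0.790379)(1 − 0.760000) = 0.9497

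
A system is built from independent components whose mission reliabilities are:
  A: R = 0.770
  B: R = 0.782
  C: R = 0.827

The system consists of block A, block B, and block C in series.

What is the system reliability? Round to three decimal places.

0.498

Series (A, B, and C): 0.77000 × 0.78200 × 0.82700 = 0.498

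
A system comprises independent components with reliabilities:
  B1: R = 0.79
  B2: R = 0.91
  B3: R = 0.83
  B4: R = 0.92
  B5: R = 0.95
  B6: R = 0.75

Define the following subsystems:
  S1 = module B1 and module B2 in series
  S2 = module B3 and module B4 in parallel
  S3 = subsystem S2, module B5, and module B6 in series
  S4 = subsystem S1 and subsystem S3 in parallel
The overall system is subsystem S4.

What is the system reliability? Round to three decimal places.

0.916

Series (B1 and B2): 0.79000 × 0.91000 = 0.71890
Parallel (B3 and B4): 1 − (1 − 0.83000)(1 − 0.92000) = 0.98640
Series ([0.98640], B5, and B6): 0.98640 × 0.95000 × 0.75000 = 0.70281
Parallel ([0.71890] and [0.70281]): 1 − (1 − 0.71890)(1 − 0.70281) = 0.916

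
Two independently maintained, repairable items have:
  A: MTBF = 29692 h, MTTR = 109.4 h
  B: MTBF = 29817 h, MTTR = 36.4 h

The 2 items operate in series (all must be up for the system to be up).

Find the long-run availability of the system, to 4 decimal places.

A(A) = MTBF/(MTBF+MTTR) = 29692/(29692+109.4) = 0.996329
A(B) = MTBF/(MTBF+MTTR) = 29817/(29817+36.4) = 0.998781
Series availability: 0.996329 × 0.998781 = 0.9951

0.9951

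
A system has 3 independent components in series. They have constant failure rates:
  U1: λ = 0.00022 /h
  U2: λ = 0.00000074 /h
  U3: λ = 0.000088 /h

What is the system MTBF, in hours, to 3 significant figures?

3240

Series of exponential components: λ_sys = Σ λ_i
λ_sys = 0.00022 + 0.00000074 + 0.000088 = 3.0874e-04 /h
MTBF = 1 / λ_sys = 3240 h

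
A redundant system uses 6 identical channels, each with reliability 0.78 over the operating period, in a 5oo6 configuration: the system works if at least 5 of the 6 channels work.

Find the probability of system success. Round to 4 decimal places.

0.6063

R = Σ_{i=5}^{6} C(6,i) p^i (1−p)^{6−i} with p = 0.78
C(6,5)·0.78^5·0.22^1 = 0.381107
C(6,6)·0.78^6·0.22^0 = 0.225200
Sum = 0.6063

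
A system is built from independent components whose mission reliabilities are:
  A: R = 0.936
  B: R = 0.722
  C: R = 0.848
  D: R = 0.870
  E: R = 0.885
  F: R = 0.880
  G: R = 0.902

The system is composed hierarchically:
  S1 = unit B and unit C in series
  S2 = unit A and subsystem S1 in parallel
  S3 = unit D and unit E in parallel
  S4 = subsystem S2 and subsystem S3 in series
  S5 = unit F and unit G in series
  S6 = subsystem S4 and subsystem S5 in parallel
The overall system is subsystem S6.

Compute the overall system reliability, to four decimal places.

Series (B and C): 0.722000 × 0.848000 = 0.612256
Parallel (A and [0.612256]): 1 − (1 − 0.936000)(1 − 0.612256) = 0.975184
Parallel (D and E): 1 − (1 − 0.870000)(1 − 0.885000) = 0.985050
Series ([0.975184] and [0.985050]): 0.975184 × 0.985050 = 0.960605
Series (F and G): 0.880000 × 0.902000 = 0.793760
Parallel ([0.960605] and [0.793760]): 1 − (1 − 0.960605)(1 − 0.793760) = 0.9919

0.9919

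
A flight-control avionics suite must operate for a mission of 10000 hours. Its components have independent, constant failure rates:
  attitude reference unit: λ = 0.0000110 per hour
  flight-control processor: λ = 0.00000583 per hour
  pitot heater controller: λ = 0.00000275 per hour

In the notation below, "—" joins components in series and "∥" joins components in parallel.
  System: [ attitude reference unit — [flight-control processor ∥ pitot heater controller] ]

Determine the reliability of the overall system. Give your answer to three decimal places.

R(attitude reference unit) = exp(−0.0000110 × 10000) = 0.89583
R(flight-control processor) = exp(−0.00000583 × 10000) = 0.94337
R(pitot heater controller) = exp(−0.00000275 × 10000) = 0.97287
Parallel (flight-control processor and pitot heater controller): 1 − (1 − 0.94337)(1 − 0.97287) = 0.99846
Series (attitude reference unit and [0.99846]): 0.89583 × 0.99846 = 0.894

0.894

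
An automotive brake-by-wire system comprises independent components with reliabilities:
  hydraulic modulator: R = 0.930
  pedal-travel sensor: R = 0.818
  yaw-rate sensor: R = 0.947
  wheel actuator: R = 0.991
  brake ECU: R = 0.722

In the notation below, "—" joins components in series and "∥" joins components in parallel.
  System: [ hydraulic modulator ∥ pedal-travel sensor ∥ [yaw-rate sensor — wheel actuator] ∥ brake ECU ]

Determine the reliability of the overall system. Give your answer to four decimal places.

0.9998

Series (yaw-rate sensor and wheel actuator): 0.947000 × 0.991000 = 0.938477
Parallel (hydraulic modulator, pedal-travel sensor, [0.938477], and brake ECU): 1 − (1 − 0.930000)(1 − 0.818000)(1 − 0.938477)(1 − 0.722000) = 0.9998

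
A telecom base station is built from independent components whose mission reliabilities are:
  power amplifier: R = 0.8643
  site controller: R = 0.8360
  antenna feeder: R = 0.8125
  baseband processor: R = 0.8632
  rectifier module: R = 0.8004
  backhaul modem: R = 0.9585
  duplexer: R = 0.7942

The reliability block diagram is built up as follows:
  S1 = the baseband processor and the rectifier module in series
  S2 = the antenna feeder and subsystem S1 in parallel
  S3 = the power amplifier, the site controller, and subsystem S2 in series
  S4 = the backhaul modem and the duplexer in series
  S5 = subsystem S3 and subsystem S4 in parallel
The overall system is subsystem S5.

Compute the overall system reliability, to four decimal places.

0.9238

Series (baseband processor and rectifier module): 0.863200 × 0.800400 = 0.690905
Parallel (antenna feeder and [0.690905]): 1 − (1 − 0.812500)(1 − 0.690905) = 0.942045
Series (power amplifier, site controller, and [0.942045]): 0.864300 × 0.836000 × 0.942045 = 0.680679
Series (backhaul modem and duplexer): 0.958500 × 0.794200 = 0.761241
Parallel ([0.680679] and [0.761241]): 1 − (1 − 0.680679)(1 − 0.761241) = 0.9238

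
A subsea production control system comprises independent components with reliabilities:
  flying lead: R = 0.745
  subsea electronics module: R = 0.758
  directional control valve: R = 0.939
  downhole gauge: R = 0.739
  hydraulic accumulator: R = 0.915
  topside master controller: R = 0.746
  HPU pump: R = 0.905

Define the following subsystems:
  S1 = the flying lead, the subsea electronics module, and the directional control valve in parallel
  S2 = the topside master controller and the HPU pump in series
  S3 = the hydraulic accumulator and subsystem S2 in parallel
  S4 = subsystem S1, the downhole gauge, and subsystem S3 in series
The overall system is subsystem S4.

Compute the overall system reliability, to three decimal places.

Parallel (flying lead, subsea electronics module, and directional control valve): 1 − (1 − 0.74500)(1 − 0.75800)(1 − 0.93900) = 0.99624
Series (topside master controller and HPU pump): 0.74600 × 0.90500 = 0.67513
Parallel (hydraulic accumulator and [0.67513]): 1 − (1 − 0.91500)(1 − 0.67513) = 0.97239
Series ([0.99624], downhole gauge, and [0.97239]): 0.99624 × 0.73900 × 0.97239 = 0.716

0.716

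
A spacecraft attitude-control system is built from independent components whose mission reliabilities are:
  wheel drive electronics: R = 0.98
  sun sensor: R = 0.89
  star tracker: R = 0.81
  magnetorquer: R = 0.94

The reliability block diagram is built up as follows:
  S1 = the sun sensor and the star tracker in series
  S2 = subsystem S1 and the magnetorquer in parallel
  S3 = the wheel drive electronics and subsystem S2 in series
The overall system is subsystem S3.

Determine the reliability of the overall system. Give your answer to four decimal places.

0.9636

Series (sun sensor and star tracker): 0.890000 × 0.810000 = 0.720900
Parallel ([0.720900] and magnetorquer): 1 − (1 − 0.720900)(1 − 0.940000) = 0.983254
Series (wheel drive electronics and [0.983254]): 0.980000 × 0.983254 = 0.9636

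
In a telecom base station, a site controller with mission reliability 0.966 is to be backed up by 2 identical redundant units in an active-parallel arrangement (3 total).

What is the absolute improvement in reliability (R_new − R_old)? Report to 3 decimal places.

0.034

R_before = 0.966
R_after = 1 − (1 − 0.966)^3 = 1.000
ΔR = 1.000 − 0.966 = 0.034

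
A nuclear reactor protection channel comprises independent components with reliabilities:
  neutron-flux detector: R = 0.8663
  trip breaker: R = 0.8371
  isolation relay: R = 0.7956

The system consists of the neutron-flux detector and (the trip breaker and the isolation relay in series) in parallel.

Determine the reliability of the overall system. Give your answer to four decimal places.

Series (trip breaker and isolation relay): 0.837100 × 0.795600 = 0.665997
Parallel (neutron-flux detector and [0.665997]): 1 − (1 − 0.866300)(1 − 0.665997) = 0.9553

0.9553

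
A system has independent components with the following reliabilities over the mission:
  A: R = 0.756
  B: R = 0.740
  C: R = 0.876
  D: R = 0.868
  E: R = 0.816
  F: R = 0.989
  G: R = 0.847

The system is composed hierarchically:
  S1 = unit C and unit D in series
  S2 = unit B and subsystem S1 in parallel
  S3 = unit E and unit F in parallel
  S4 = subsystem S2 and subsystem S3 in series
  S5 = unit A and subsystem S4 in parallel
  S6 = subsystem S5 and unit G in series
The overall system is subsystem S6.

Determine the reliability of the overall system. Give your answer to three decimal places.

Series (C and D): 0.87600 × 0.86800 = 0.76037
Parallel (B and [0.76037]): 1 − (1 − 0.74000)(1 − 0.76037) = 0.93770
Parallel (E and F): 1 − (1 − 0.81600)(1 − 0.98900) = 0.99798
Series ([0.93770] and [0.99798]): 0.93770 × 0.99798 = 0.93581
Parallel (A and [0.93581]): 1 − (1 − 0.75600)(1 − 0.93581) = 0.98434
Series ([0.98434] and G): 0.98434 × 0.84700 = 0.834

0.834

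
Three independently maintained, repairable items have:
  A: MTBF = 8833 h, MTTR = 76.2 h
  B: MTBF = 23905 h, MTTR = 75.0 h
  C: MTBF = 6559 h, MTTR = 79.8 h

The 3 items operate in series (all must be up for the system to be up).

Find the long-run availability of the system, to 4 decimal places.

A(A) = MTBF/(MTBF+MTTR) = 8833/(8833+76.2) = 0.991447
A(B) = MTBF/(MTBF+MTTR) = 23905/(23905+75.0) = 0.996872
A(C) = MTBF/(MTBF+MTTR) = 6559/(6559+79.8) = 0.987980
Series availability: 0.991447 × 0.996872 × 0.987980 = 0.9765

0.9765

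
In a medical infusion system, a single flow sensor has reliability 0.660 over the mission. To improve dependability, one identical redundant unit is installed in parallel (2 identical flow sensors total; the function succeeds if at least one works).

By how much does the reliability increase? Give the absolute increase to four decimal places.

R_before = 0.660
R_after = 1 − (1 − 0.660)^2 = 0.8844
ΔR = 0.8844 − 0.660 = 0.2244

0.2244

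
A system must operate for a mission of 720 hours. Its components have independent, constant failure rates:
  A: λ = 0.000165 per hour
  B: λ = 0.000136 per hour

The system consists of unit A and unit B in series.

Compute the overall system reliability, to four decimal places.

R(A) = exp(−0.000165 × 720) = 0.887985
R(B) = exp(−0.000136 × 720) = 0.906721
Series (A and B): 0.887985 × 0.906721 = 0.8052

0.8052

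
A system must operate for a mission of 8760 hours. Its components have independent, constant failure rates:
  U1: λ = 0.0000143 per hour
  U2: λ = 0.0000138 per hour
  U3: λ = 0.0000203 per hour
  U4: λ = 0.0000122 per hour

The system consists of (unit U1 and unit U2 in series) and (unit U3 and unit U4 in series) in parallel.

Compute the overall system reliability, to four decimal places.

0.9459

R(U1) = exp(−0.0000143 × 8760) = 0.882260
R(U2) = exp(−0.0000138 × 8760) = 0.886133
R(U3) = exp(−0.0000203 × 8760) = 0.837086
R(U4) = exp(−0.0000122 × 8760) = 0.898641
Series (U1 and U2): 0.882260 × 0.886133 = 0.781800
Series (U3 and U4): 0.837086 × 0.898641 = 0.752240
Parallel ([0.781800] and [0.752240]): 1 − (1 − 0.781800)(1 − 0.752240) = 0.9459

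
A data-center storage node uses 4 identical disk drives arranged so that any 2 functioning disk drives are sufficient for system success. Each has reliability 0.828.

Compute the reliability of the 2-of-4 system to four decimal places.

0.9823

R = Σ_{i=2}^{4} C(4,i) p^i (1−p)^{4−i} with p = 0.828
C(4,2)·0.828^2·0.172^2 = 0.121694
C(4,3)·0.828^3·0.172^1 = 0.390553
C(4,4)·0.828^4·0.172^0 = 0.470025
Sum = 0.9823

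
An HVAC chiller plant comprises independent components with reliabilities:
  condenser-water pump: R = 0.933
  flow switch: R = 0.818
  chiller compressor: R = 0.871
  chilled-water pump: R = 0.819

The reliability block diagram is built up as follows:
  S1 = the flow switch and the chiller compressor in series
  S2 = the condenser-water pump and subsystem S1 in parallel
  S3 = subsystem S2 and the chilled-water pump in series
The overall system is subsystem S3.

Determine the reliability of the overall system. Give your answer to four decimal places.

Series (flow switch and chiller compressor): 0.818000 × 0.871000 = 0.712478
Parallel (condenser-water pump and [0.712478]): 1 − (1 − 0.933000)(1 − 0.712478) = 0.980736
Series ([0.980736] and chilled-water pump): 0.980736 × 0.819000 = 0.8032

0.8032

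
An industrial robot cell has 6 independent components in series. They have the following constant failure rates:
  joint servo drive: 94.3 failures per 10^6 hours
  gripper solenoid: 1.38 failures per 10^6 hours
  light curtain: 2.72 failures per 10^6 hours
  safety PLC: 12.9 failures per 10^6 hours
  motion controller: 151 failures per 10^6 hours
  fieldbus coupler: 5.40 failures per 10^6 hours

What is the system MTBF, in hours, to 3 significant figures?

3740

Series of exponential components: λ_sys = Σ λ_i
λ_sys = 0.0000943 + 0.00000138 + 0.00000272 + 0.0000129 + 0.000151 + 0.00000540 = 2.6770e-04 /h
MTBF = 1 / λ_sys = 3740 h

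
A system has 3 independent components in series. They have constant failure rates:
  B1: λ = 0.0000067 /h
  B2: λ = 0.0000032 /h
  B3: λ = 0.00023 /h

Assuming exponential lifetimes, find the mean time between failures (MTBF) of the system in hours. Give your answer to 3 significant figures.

4170

Series of exponential components: λ_sys = Σ λ_i
λ_sys = 0.0000067 + 0.0000032 + 0.00023 = 2.3990e-04 /h
MTBF = 1 / λ_sys = 4170 h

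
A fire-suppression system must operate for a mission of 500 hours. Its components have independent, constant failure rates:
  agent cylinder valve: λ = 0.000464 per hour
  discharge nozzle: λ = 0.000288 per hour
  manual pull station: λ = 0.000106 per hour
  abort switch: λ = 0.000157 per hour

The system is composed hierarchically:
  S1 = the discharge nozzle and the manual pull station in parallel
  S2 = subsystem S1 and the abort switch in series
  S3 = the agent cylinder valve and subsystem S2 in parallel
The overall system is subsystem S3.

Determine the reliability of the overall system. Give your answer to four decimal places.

R(agent cylinder valve) = exp(−0.000464 × 500) = 0.792946
R(discharge nozzle) = exp(−0.000288 × 500) = 0.865888
R(manual pull station) = exp(−0.000106 × 500) = 0.948380
R(abort switch) = exp(−0.000157 × 500) = 0.924502
Parallel (discharge nozzle and manual pull station): 1 − (1 − 0.865888)(1 − 0.948380) = 0.993077
Series ([0.993077] and abort switch): 0.993077 × 0.924502 = 0.918102
Parallel (agent cylinder valve and [0.918102]): 1 − (1 − 0.792946)(1 − 0.918102) = 0.9830

0.9830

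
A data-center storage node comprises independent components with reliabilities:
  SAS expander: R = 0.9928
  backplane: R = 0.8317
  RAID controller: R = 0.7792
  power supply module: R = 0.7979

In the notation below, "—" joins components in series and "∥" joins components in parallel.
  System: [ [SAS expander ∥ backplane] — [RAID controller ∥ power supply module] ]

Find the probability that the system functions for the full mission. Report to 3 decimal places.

0.954

Parallel (SAS expander and backplane): 1 − (1 − 0.99280)(1 − 0.83170) = 0.99879
Parallel (RAID controller and power supply module): 1 − (1 − 0.77920)(1 − 0.79790) = 0.95538
Series ([0.99879] and [0.95538]): 0.99879 × 0.95538 = 0.954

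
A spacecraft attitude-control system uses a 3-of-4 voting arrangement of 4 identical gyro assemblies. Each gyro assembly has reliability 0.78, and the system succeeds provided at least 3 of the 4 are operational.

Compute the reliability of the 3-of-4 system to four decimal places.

R = Σ_{i=3}^{4} C(4,i) p^i (1−p)^{4−i} with p = 0.78
C(4,3)·0.78^3·0.22^1 = 0.417606
C(4,4)·0.78^4·0.22^0 = 0.370151
Sum = 0.7878

0.7878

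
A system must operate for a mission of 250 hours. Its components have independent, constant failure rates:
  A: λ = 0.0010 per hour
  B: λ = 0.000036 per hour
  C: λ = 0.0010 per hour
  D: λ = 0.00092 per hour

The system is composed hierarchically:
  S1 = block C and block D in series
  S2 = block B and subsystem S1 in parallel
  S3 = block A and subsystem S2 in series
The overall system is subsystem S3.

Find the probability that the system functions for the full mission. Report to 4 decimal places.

0.7761

R(A) = exp(−0.0010 × 250) = 0.778801
R(B) = exp(−0.000036 × 250) = 0.991040
R(C) = exp(−0.0010 × 250) = 0.778801
R(D) = exp(−0.00092 × 250) = 0.794534
Series (C and D): 0.778801 × 0.794534 = 0.618784
Parallel (B and [0.618784]): 1 − (1 − 0.991040)(1 − 0.618784) = 0.996584
Series (A and [0.996584]): 0.778801 × 0.996584 = 0.7761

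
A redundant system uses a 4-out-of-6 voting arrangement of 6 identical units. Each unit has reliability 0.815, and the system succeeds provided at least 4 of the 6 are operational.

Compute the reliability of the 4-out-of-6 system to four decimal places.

0.9187

R = Σ_{i=4}^{6} C(6,i) p^i (1−p)^{6−i} with p = 0.815
C(6,4)·0.815^4·0.185^2 = 0.226498
C(6,5)·0.815^5·0.185^1 = 0.399127
C(6,6)·0.815^6·0.185^0 = 0.293053
Sum = 0.9187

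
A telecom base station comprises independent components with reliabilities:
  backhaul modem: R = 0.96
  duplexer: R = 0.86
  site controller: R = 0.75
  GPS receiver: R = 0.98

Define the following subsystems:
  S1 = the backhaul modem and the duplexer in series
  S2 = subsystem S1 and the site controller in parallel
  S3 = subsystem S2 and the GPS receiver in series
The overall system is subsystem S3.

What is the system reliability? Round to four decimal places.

Series (backhaul modem and duplexer): 0.960000 × 0.860000 = 0.825600
Parallel ([0.825600] and site controller): 1 − (1 − 0.825600)(1 − 0.750000) = 0.956400
Series ([0.956400] and GPS receiver): 0.956400 × 0.980000 = 0.9373

0.9373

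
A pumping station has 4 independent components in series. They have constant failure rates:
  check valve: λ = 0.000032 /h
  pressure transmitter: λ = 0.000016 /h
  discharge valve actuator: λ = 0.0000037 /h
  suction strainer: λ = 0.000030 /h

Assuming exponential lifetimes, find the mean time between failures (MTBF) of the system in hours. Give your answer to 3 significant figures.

12200

Series of exponential components: λ_sys = Σ λ_i
λ_sys = 0.000032 + 0.000016 + 0.0000037 + 0.000030 = 8.1700e-05 /h
MTBF = 1 / λ_sys = 12200 h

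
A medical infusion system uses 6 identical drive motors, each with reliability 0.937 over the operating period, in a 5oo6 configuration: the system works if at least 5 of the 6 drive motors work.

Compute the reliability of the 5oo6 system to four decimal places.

R = Σ_{i=5}^{6} C(6,i) p^i (1−p)^{6−i} with p = 0.937
C(6,5)·0.937^5·0.063^1 = 0.273017
C(6,6)·0.937^6·0.063^0 = 0.676764
Sum = 0.9498

0.9498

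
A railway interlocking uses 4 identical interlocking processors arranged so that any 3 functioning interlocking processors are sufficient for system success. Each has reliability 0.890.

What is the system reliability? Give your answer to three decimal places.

0.938

R = Σ_{i=3}^{4} C(4,i) p^i (1−p)^{4−i} with p = 0.890
C(4,3)·0.890^3·0.110^1 = 0.31019
C(4,4)·0.890^4·0.110^0 = 0.62742
Sum = 0.938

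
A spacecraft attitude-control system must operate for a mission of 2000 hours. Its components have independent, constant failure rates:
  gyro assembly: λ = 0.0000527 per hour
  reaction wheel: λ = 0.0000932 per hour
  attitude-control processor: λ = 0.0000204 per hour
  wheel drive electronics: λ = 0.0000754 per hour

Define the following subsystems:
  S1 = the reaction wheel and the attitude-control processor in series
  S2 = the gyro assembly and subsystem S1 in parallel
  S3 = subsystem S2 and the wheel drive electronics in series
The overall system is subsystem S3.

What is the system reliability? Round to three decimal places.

R(gyro assembly) = exp(−0.0000527 × 2000) = 0.89996
R(reaction wheel) = exp(−0.0000932 × 2000) = 0.82994
R(attitude-control processor) = exp(−0.0000204 × 2000) = 0.96002
R(wheel drive electronics) = exp(−0.0000754 × 2000) = 0.86002
Series (reaction wheel and attitude-control processor): 0.82994 × 0.96002 = 0.79676
Parallel (gyro assembly and [0.79676]): 1 − (1 − 0.89996)(1 − 0.79676) = 0.97967
Series ([0.97967] and wheel drive electronics): 0.97967 × 0.86002 = 0.843

0.843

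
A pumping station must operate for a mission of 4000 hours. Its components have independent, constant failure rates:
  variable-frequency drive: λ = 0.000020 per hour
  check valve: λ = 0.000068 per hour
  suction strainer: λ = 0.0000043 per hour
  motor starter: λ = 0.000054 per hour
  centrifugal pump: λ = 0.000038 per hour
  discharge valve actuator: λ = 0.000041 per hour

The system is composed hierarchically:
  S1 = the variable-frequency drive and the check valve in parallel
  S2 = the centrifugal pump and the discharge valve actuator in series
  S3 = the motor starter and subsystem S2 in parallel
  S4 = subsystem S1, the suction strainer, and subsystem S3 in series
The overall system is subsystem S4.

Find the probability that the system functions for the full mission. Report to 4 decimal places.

R(variable-frequency drive) = exp(−0.000020 × 4000) = 0.923116
R(check valve) = exp(−0.000068 × 4000) = 0.761854
R(suction strainer) = exp(−0.0000043 × 4000) = 0.982947
R(motor starter) = exp(−0.000054 × 4000) = 0.805735
R(centrifugal pump) = exp(−0.000038 × 4000) = 0.858988
R(discharge valve actuator) = exp(−0.000041 × 4000) = 0.848742
Parallel (variable-frequency drive and check valve): 1 − (1 − 0.923116)(1 − 0.761854) = 0.981690
Series (centrifugal pump and discharge valve actuator): 0.858988 × 0.848742 = 0.729059
Parallel (motor starter and [0.729059]): 1 − (1 − 0.805735)(1 − 0.729059) = 0.947366
Series ([0.981690], suction strainer, and [0.947366]): 0.981690 × 0.982947 × 0.947366 = 0.9142

0.9142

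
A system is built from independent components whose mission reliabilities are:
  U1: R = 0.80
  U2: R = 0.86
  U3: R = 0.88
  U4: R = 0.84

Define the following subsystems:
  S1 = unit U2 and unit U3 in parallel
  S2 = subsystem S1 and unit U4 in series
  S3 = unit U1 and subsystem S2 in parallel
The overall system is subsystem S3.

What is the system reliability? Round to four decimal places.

0.9652

Parallel (U2 and U3): 1 − (1 − 0.860000)(1 − 0.880000) = 0.983200
Series ([0.983200] and U4): 0.983200 × 0.840000 = 0.825888
Parallel (U1 and [0.825888]): 1 − (1 − 0.800000)(1 − 0.825888) = 0.9652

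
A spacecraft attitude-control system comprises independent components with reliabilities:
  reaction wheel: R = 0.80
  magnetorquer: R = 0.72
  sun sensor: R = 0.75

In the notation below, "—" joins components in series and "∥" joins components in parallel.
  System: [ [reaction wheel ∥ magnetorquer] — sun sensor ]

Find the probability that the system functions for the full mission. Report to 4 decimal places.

0.7080

Parallel (reaction wheel and magnetorquer): 1 − (1 − 0.800000)(1 − 0.720000) = 0.944000
Series ([0.944000] and sun sensor): 0.944000 × 0.750000 = 0.7080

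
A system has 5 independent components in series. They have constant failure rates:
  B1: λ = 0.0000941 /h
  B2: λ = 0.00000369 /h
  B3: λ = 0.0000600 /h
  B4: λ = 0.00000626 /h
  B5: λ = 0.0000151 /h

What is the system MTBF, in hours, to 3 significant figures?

Series of exponential components: λ_sys = Σ λ_i
λ_sys = 0.0000941 + 0.00000369 + 0.0000600 + 0.00000626 + 0.0000151 = 1.7915e-04 /h
MTBF = 1 / λ_sys = 5580 h

5580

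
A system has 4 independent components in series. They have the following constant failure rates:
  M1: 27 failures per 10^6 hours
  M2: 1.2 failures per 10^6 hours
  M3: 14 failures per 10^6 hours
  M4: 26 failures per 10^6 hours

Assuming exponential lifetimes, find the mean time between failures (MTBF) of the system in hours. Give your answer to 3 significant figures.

Series of exponential components: λ_sys = Σ λ_i
λ_sys = 0.000027 + 0.0000012 + 0.000014 + 0.000026 = 6.8200e-05 /h
MTBF = 1 / λ_sys = 14700 h

14700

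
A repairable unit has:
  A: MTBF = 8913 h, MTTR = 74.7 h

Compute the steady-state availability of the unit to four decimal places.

A(A) = MTBF/(MTBF+MTTR) = 8913/(8913+74.7) = 0.9917

0.9917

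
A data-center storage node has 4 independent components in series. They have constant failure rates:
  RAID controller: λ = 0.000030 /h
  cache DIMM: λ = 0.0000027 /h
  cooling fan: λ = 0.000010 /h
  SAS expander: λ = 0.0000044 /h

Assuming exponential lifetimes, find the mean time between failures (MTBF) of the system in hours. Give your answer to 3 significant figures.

21200

Series of exponential components: λ_sys = Σ λ_i
λ_sys = 0.000030 + 0.0000027 + 0.000010 + 0.0000044 = 4.7100e-05 /h
MTBF = 1 / λ_sys = 21200 h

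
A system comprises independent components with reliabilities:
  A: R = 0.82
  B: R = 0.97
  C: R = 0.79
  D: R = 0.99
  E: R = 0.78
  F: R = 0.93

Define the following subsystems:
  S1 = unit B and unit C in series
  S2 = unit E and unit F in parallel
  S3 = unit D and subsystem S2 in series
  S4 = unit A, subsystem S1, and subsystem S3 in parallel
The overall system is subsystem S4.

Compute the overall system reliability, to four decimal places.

Series (B and C): 0.970000 × 0.790000 = 0.766300
Parallel (E and F): 1 − (1 − 0.780000)(1 − 0.930000) = 0.984600
Series (D and [0.984600]): 0.990000 × 0.984600 = 0.974754
Parallel (A, [0.766300], and [0.974754]): 1 − (1 − 0.820000)(1 − 0.766300)(1 − 0.974754) = 0.9989

0.9989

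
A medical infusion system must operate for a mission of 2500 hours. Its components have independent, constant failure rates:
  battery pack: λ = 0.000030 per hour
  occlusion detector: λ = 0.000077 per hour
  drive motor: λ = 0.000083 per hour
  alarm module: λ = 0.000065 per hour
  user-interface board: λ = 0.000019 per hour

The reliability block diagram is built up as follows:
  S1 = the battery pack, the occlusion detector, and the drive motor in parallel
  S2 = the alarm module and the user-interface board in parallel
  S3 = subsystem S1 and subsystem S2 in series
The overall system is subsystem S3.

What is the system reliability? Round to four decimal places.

R(battery pack) = exp(−0.000030 × 2500) = 0.927743
R(occlusion detector) = exp(−0.000077 × 2500) = 0.824894
R(drive motor) = exp(−0.000083 × 2500) = 0.812613
R(alarm module) = exp(−0.000065 × 2500) = 0.850016
R(user-interface board) = exp(−0.000019 × 2500) = 0.953610
Parallel (battery pack, occlusion detector, and drive motor): 1 − (1 − 0.927743)(1 − 0.824894)(1 − 0.812613) = 0.997629
Parallel (alarm module and user-interface board): 1 − (1 − 0.850016)(1 − 0.953610) = 0.993042
Series ([0.997629] and [0.993042]): 0.997629 × 0.993042 = 0.9907

0.9907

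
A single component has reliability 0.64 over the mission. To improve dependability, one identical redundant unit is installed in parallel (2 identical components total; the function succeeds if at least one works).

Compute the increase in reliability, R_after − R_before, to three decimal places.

0.230

R_before = 0.64
R_after = 1 − (1 − 0.64)^2 = 0.870
ΔR = 0.870 − 0.64 = 0.230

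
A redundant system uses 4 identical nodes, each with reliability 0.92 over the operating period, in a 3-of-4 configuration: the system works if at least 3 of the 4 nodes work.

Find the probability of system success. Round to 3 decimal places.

R = Σ_{i=3}^{4} C(4,i) p^i (1−p)^{4−i} with p = 0.92
C(4,3)·0.92^3·0.08^1 = 0.24918
C(4,4)·0.92^4·0.08^0 = 0.71639
Sum = 0.966

0.966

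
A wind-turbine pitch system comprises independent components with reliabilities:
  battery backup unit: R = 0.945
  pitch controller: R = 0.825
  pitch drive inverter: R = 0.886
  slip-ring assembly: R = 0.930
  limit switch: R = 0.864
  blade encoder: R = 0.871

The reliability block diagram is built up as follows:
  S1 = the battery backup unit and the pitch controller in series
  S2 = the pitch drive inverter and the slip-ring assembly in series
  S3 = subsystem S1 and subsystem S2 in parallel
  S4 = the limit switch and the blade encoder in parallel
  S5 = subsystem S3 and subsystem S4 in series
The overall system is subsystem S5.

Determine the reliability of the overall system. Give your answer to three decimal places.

Series (battery backup unit and pitch controller): 0.94500 × 0.82500 = 0.77963
Series (pitch drive inverter and slip-ring assembly): 0.88600 × 0.93000 = 0.82398
Parallel ([0.77963] and [0.82398]): 1 − (1 − 0.77963)(1 − 0.82398) = 0.96121
Parallel (limit switch and blade encoder): 1 − (1 − 0.86400)(1 − 0.87100) = 0.98246
Series ([0.96121] and [0.98246]): 0.96121 × 0.98246 = 0.944

0.944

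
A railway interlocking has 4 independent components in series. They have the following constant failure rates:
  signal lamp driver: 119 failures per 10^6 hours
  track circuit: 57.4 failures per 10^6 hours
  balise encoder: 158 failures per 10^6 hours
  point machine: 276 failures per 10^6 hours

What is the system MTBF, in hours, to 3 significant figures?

Series of exponential components: λ_sys = Σ λ_i
λ_sys = 0.000119 + 0.0000574 + 0.000158 + 0.000276 = 6.1040e-04 /h
MTBF = 1 / λ_sys = 1640 h

1640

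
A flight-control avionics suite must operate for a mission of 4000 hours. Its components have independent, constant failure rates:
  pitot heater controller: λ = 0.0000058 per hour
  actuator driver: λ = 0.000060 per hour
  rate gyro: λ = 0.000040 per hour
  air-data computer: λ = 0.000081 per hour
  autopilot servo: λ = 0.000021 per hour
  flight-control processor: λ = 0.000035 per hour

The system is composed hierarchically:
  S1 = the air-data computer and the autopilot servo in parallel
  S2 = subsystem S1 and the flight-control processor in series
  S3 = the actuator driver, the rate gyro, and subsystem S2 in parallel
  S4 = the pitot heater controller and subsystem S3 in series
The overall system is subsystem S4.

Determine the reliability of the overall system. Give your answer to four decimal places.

0.9724

R(pitot heater controller) = exp(−0.0000058 × 4000) = 0.977067
R(actuator driver) = exp(−0.000060 × 4000) = 0.786628
R(rate gyro) = exp(−0.000040 × 4000) = 0.852144
R(air-data computer) = exp(−0.000081 × 4000) = 0.723250
R(autopilot servo) = exp(−0.000021 × 4000) = 0.919431
R(flight-control processor) = exp(−0.000035 × 4000) = 0.869358
Parallel (air-data computer and autopilot servo): 1 − (1 − 0.723250)(1 − 0.919431) = 0.977703
Series ([0.977703] and flight-control processor): 0.977703 × 0.869358 = 0.849974
Parallel (actuator driver, rate gyro, and [0.849974]): 1 − (1 − 0.786628)(1 − 0.852144)(1 − 0.849974) = 0.995267
Series (pitot heater controller and [0.995267]): 0.977067 × 0.995267 = 0.9724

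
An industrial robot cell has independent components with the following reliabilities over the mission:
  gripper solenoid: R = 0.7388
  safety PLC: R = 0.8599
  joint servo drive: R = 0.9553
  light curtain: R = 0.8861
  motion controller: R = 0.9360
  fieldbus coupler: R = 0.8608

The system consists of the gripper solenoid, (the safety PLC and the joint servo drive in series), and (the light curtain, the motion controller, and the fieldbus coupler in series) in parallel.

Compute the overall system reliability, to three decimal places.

Series (safety PLC and joint servo drive): 0.85990 × 0.95530 = 0.82146
Series (light curtain, motion controller, and fieldbus coupler): 0.88610 × 0.93600 × 0.86080 = 0.71394
Parallel (gripper solenoid, [0.82146], and [0.71394]): 1 − (1 − 0.73880)(1 − 0.82146)(1 − 0.71394) = 0.987

0.987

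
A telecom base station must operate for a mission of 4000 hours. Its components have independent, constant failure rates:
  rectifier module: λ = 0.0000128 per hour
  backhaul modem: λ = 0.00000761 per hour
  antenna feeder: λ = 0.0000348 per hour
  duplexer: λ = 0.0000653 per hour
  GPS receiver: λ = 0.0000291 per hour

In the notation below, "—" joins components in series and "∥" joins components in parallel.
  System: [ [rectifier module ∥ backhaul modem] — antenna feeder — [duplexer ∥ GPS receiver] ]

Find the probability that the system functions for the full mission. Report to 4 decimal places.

R(rectifier module) = exp(−0.0000128 × 4000) = 0.950089
R(backhaul modem) = exp(−0.00000761 × 4000) = 0.970019
R(antenna feeder) = exp(−0.0000348 × 4000) = 0.870054
R(duplexer) = exp(−0.0000653 × 4000) = 0.770127
R(GPS receiver) = exp(−0.0000291 × 4000) = 0.890119
Parallel (rectifier module and backhaul modem): 1 − (1 − 0.950089)(1 − 0.970019) = 0.998504
Parallel (duplexer and GPS receiver): 1 − (1 − 0.770127)(1 − 0.890119) = 0.974741
Series ([0.998504], antenna feeder, and [0.974741]): 0.998504 × 0.870054 × 0.974741 = 0.8468

0.8468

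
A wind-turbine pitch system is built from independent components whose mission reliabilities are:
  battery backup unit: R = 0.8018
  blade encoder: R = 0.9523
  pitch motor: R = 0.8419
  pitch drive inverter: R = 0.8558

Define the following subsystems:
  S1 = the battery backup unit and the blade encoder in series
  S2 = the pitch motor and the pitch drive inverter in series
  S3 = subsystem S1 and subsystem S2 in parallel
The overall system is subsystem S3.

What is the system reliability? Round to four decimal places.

Series (battery backup unit and blade encoder): 0.801800 × 0.952300 = 0.763554
Series (pitch motor and pitch drive inverter): 0.841900 × 0.855800 = 0.720498
Parallel ([0.763554] and [0.720498]): 1 − (1 − 0.763554)(1 − 0.720498) = 0.9339

0.9339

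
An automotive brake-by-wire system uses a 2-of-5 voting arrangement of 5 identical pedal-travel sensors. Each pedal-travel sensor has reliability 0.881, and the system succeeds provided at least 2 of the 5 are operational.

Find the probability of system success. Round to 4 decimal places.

R = Σ_{i=2}^{5} C(5,i) p^i (1−p)^{5−i} with p = 0.881
C(5,2)·0.881^2·0.119^3 = 0.013080
C(5,3)·0.881^3·0.119^2 = 0.096833
C(5,4)·0.881^4·0.119^1 = 0.358443
C(5,5)·0.881^5·0.119^0 = 0.530737
Sum = 0.9991

0.9991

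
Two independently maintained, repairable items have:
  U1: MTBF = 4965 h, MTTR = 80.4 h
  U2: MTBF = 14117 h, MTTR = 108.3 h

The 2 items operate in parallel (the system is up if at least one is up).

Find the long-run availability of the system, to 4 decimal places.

0.9999

A(U1) = MTBF/(MTBF+MTTR) = 4965/(4965+80.4) = 0.984065
A(U2) = MTBF/(MTBF+MTTR) = 14117/(14117+108.3) = 0.992387
Parallel availability: 1 − (1 − 0.984065)(1 − 0.992387) = 0.9999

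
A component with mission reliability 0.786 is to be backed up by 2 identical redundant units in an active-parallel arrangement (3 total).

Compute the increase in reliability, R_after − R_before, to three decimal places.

0.204

R_before = 0.786
R_after = 1 − (1 − 0.786)^3 = 0.990
ΔR = 0.990 − 0.786 = 0.204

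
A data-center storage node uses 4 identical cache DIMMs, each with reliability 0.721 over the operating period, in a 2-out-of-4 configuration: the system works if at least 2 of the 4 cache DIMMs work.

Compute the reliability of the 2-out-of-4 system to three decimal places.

R = Σ_{i=2}^{4} C(4,i) p^i (1−p)^{4−i} with p = 0.721
C(4,2)·0.721^2·0.279^2 = 0.24279
C(4,3)·0.721^3·0.279^1 = 0.41828
C(4,4)·0.721^4·0.279^0 = 0.27023
Sum = 0.931

0.931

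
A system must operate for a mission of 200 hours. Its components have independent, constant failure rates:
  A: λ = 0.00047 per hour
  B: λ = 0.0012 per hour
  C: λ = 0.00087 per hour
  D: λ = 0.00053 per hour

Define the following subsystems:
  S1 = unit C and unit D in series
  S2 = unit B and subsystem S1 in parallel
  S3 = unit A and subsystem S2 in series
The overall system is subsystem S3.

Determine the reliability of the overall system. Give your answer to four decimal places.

R(A) = exp(−0.00047 × 200) = 0.910283
R(B) = exp(−0.0012 × 200) = 0.786628
R(C) = exp(−0.00087 × 200) = 0.840297
R(D) = exp(−0.00053 × 200) = 0.899425
Series (C and D): 0.840297 × 0.899425 = 0.755784
Parallel (B and [0.755784]): 1 − (1 − 0.786628)(1 − 0.755784) = 0.947891
Series (A and [0.947891]): 0.910283 × 0.947891 = 0.8628

0.8628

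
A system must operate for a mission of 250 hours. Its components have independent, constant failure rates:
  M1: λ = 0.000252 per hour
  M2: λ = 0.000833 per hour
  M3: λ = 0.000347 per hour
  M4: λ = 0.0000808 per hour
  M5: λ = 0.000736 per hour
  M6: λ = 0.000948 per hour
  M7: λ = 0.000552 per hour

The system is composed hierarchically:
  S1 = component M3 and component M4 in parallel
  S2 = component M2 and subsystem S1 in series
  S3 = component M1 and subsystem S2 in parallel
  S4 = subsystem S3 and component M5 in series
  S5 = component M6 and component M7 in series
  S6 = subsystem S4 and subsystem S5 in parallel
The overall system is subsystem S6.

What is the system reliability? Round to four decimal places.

0.9444

R(M1) = exp(−0.000252 × 250) = 0.938943
R(M2) = exp(−0.000833 × 250) = 0.812004
R(M3) = exp(−0.000347 × 250) = 0.916906
R(M4) = exp(−0.0000808 × 250) = 0.980003
R(M5) = exp(−0.000736 × 250) = 0.831936
R(M6) = exp(−0.000948 × 250) = 0.788991
R(M7) = exp(−0.000552 × 250) = 0.871099
Parallel (M3 and M4): 1 − (1 − 0.916906)(1 − 0.980003) = 0.998338
Series (M2 and [0.998338]): 0.812004 × 0.998338 = 0.810654
Parallel (M1 and [0.810654]): 1 − (1 − 0.938943)(1 − 0.810654) = 0.988439
Series ([0.988439] and M5): 0.988439 × 0.831936 = 0.822318
Series (M6 and M7): 0.788991 × 0.871099 = 0.687289
Parallel ([0.822318] and [0.687289]): 1 − (1 − 0.822318)(1 − 0.687289) = 0.9444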